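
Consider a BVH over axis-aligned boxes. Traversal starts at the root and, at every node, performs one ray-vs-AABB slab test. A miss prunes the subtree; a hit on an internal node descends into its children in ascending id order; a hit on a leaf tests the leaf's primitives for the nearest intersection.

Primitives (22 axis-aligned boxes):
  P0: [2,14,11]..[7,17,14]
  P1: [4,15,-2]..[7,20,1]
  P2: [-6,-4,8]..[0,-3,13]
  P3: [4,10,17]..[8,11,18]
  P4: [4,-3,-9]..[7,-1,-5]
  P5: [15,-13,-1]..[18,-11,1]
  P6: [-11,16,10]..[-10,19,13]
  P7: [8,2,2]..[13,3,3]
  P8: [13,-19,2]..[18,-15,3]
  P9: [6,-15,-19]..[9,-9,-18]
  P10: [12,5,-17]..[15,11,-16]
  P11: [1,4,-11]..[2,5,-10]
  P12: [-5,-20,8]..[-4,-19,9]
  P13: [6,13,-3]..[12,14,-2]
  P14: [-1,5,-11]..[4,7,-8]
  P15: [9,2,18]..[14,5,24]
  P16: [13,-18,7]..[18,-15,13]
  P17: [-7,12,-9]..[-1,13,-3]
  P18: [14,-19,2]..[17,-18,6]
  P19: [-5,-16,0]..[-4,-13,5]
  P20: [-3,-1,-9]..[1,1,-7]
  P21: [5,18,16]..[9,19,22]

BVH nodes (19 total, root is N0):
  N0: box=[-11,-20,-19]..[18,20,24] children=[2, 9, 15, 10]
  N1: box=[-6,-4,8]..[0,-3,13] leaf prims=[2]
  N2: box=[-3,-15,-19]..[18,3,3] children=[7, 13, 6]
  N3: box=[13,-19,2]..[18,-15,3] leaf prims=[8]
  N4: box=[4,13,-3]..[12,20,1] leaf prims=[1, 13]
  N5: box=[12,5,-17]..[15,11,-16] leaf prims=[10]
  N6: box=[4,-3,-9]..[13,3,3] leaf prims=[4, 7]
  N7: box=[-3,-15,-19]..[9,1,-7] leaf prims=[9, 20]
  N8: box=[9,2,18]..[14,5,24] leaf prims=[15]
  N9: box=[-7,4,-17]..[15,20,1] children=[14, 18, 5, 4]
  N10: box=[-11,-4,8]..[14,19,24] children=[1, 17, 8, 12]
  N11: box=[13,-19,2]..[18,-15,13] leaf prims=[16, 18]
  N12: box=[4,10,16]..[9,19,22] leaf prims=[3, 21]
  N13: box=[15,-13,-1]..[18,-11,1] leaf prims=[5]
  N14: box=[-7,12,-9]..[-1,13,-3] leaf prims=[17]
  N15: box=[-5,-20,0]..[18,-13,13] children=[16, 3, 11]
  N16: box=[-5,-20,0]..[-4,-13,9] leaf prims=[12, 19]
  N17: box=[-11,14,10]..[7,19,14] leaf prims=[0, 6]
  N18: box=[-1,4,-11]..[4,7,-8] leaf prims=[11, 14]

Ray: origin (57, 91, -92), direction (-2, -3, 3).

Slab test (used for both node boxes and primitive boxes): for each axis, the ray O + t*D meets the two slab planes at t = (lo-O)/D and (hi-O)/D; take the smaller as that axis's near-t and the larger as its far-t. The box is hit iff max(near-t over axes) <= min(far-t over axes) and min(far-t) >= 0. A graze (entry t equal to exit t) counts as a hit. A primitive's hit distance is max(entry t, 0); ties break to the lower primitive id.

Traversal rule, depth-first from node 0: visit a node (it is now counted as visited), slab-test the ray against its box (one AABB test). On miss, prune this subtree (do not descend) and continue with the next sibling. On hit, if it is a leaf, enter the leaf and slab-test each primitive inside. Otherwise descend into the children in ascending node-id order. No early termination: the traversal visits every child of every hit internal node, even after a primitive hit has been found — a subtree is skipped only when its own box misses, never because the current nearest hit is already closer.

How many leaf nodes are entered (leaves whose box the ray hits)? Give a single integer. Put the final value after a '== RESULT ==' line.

Trace the traversal:
N0 x:[39/2,34] y:[71/3,37] z:[73/3,116/3] -> hit [73/3,34], descend [2, 9, 10, 15]
  N2 x:[39/2,30] y:[88/3,106/3] z:[73/3,95/3] -> hit [88/3,30], descend [6, 7, 13]
    N6 x:[22,53/2] y:[88/3,94/3] z:[83/3,95/3] -> miss, prune
    N7 x:[24,30] y:[30,106/3] z:[73/3,85/3] -> miss, prune
    N13 x:[39/2,21] y:[34,104/3] z:[91/3,31] -> miss, prune
  N9 x:[21,32] y:[71/3,29] z:[25,31] -> hit [25,29], descend [4, 5, 14, 18]
    N4 x:[45/2,53/2] y:[71/3,26] z:[89/3,31] -> miss, prune
    N5 x:[21,45/2] y:[80/3,86/3] z:[25,76/3] -> miss, prune
    N14 x:[29,32] y:[26,79/3] z:[83/3,89/3] -> miss, prune
    N18 x:[53/2,29] y:[28,29] z:[27,28] -> hit [28,28] leaf, test {P11(miss), P14@t=28}
  N10 x:[43/2,34] y:[24,95/3] z:[100/3,116/3] -> miss, prune
  N15 x:[39/2,31] y:[104/3,37] z:[92/3,35] -> miss, prune

order=[0, 2, 6, 7, 13, 9, 4, 5, 14, 18, 10, 15]  |boxes|=12  |leaves|=1  hit=P14

== RESULT ==
1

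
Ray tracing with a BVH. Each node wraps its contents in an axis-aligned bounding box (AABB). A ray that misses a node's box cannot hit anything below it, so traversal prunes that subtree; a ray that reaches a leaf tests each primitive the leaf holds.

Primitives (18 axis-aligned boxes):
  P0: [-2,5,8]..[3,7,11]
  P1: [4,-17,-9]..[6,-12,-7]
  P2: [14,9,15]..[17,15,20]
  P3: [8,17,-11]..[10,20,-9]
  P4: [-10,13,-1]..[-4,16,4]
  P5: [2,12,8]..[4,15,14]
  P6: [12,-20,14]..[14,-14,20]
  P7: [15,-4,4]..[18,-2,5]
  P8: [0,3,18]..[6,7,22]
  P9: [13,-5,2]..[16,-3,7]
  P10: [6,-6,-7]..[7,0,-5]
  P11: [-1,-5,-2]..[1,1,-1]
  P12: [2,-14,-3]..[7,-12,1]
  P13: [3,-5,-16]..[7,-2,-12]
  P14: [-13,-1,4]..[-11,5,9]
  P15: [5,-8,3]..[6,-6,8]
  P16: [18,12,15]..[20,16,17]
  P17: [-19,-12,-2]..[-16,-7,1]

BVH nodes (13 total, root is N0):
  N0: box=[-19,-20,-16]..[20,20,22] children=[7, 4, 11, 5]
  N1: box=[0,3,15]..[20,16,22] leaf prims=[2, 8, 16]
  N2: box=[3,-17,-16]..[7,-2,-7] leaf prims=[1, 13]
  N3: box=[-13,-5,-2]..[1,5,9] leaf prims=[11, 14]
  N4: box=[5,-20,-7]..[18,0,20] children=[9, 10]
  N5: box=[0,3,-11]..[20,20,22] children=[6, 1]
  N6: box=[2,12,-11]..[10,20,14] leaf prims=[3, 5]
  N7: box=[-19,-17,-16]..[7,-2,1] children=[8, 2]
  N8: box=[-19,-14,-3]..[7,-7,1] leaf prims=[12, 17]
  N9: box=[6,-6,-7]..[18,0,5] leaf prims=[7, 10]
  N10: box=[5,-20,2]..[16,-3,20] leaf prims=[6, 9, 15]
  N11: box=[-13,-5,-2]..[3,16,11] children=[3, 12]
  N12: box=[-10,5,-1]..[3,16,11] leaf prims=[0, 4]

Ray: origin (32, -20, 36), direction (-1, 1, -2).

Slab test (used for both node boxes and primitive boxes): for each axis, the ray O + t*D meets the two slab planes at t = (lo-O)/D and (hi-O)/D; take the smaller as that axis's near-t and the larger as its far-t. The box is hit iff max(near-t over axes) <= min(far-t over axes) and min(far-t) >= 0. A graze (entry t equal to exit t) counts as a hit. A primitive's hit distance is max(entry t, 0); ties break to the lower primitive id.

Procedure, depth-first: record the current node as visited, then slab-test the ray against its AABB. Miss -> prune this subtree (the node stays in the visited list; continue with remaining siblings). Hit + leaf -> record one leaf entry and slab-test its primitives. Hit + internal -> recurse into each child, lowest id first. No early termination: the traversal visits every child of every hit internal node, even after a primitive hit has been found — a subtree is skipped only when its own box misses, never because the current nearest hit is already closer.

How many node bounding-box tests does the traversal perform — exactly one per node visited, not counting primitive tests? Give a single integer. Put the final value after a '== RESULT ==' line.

Traverse from the root:
N0 x:[12,51] y:[0,40] z:[7,26] -> hit [12,26], descend [4, 5, 7, 11]
  N4 x:[14,27] y:[0,20] z:[8,43/2] -> hit [14,20], descend [9, 10]
    N9 x:[14,26] y:[14,20] z:[31/2,43/2] -> hit [31/2,20] leaf, test {P7@t=16, P10(miss)}
    N10 x:[16,27] y:[0,17] z:[8,17] -> hit [16,17] leaf, test {P6(miss), P9@t=16, P15(miss)}
  N5 x:[12,32] y:[23,40] z:[7,47/2] -> hit [23,47/2], descend [1, 6]
    N1 x:[12,32] y:[23,36] z:[7,21/2] -> miss, prune
    N6 x:[22,30] y:[32,40] z:[11,47/2] -> miss, prune
  N7 x:[25,51] y:[3,18] z:[35/2,26] -> miss, prune
  N11 x:[29,45] y:[15,36] z:[25/2,19] -> miss, prune

9 AABB tests over nodes [0, 4, 9, 10, 5, 1, 6, 7, 11]; 2 leaves entered; closest P7.

== RESULT ==
9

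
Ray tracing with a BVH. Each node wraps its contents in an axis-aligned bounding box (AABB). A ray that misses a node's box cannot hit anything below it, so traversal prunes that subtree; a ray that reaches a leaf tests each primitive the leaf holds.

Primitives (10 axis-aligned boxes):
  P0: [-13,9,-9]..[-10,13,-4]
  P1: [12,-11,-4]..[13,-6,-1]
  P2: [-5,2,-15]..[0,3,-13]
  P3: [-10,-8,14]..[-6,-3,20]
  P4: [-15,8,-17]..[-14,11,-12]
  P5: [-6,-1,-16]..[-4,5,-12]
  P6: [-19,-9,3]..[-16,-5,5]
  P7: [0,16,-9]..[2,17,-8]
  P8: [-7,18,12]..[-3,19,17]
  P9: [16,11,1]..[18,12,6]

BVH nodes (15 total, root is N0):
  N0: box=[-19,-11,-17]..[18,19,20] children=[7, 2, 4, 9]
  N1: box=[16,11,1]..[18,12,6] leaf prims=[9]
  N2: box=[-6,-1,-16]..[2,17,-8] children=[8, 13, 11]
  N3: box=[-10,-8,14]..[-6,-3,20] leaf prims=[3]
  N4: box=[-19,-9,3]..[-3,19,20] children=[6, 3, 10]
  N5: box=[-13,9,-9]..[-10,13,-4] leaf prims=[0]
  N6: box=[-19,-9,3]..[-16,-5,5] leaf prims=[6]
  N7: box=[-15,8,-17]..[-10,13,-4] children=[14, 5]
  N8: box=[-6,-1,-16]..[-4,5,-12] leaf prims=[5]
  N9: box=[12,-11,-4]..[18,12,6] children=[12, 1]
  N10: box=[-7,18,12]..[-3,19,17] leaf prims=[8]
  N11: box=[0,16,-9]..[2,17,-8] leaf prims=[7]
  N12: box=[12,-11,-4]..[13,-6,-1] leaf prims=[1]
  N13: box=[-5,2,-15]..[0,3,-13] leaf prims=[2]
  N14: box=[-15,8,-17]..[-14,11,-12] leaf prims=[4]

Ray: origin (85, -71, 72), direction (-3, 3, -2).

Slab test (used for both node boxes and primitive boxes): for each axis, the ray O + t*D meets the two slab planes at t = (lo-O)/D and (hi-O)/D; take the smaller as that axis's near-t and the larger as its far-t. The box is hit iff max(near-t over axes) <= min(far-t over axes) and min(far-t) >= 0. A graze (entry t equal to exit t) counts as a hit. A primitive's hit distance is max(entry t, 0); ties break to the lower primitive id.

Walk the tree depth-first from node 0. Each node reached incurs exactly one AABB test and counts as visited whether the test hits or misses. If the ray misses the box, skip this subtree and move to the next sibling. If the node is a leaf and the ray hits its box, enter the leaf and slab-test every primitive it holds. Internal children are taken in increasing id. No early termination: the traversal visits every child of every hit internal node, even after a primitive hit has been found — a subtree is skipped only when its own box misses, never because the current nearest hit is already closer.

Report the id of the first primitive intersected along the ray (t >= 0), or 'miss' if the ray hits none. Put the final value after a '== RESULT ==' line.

Walk:
N0 x:[67/3,104/3] y:[20,30] z:[26,89/2] -> hit [26,30], descend [2, 4, 7, 9]
  N2 x:[83/3,91/3] y:[70/3,88/3] z:[40,44] -> miss, prune
  N4 x:[88/3,104/3] y:[62/3,30] z:[26,69/2] -> hit [88/3,30], descend [3, 6, 10]
    N3 x:[91/3,95/3] y:[21,68/3] z:[26,29] -> miss, prune
    N6 x:[101/3,104/3] y:[62/3,22] z:[67/2,69/2] -> miss, prune
    N10 x:[88/3,92/3] y:[89/3,30] z:[55/2,30] -> hit [89/3,30] leaf, test {P8@t=89/3}
  N7 x:[95/3,100/3] y:[79/3,28] z:[38,89/2] -> miss, prune
  N9 x:[67/3,73/3] y:[20,83/3] z:[33,38] -> miss, prune

Summary -> nodes [0, 2, 4, 3, 6, 10, 7, 9]; box-tests=8; leaf-entries=1; first=P8

== RESULT ==
8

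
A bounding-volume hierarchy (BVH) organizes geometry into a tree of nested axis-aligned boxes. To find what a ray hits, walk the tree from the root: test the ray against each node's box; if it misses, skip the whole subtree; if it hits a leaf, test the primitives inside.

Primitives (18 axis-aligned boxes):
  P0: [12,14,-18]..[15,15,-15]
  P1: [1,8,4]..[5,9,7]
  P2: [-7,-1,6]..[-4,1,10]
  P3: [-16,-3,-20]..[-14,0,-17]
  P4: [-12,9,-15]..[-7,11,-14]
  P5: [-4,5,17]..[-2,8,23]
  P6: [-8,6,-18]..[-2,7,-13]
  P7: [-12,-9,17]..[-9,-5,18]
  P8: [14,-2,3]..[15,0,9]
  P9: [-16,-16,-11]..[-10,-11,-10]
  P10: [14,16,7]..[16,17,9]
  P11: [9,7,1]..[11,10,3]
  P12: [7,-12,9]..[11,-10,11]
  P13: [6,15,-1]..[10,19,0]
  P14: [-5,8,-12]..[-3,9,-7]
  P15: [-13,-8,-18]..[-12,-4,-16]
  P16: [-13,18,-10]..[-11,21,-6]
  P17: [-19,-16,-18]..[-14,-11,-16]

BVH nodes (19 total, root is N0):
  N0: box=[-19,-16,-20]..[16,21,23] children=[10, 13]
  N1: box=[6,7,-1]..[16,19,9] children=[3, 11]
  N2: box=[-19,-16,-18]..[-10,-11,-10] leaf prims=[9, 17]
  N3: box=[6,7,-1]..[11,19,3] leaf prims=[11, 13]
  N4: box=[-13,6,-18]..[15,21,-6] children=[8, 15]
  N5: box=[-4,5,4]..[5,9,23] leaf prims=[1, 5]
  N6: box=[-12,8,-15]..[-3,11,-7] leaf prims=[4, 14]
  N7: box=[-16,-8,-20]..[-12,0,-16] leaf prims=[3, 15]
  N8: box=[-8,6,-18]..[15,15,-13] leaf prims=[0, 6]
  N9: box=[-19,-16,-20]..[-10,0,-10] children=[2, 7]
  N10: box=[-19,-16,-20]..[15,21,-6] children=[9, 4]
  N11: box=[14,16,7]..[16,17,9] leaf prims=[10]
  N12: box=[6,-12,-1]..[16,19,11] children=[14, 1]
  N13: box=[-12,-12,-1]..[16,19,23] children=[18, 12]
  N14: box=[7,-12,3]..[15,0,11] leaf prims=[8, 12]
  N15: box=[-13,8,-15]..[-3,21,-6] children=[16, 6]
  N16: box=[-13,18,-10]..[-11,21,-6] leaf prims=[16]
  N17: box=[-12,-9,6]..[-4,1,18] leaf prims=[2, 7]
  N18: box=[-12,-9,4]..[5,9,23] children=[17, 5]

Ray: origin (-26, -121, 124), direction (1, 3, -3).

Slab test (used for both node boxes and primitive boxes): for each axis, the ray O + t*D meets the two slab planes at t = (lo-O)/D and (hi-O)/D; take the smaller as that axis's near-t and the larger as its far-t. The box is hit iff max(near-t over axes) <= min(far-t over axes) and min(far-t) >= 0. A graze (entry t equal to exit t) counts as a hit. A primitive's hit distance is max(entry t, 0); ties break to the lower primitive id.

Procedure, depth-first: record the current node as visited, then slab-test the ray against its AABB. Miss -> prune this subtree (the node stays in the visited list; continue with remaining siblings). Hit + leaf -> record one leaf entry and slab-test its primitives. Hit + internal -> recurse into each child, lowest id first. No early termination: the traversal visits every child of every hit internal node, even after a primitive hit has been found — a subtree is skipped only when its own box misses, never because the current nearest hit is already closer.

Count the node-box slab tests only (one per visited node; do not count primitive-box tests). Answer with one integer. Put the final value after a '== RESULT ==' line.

Trace the traversal:
N0 x:[7,42] y:[35,142/3] z:[101/3,48] -> hit [35,42], descend [10, 13]
  N10 x:[7,41] y:[35,142/3] z:[130/3,48] -> miss, prune
  N13 x:[14,42] y:[109/3,140/3] z:[101/3,125/3] -> hit [109/3,125/3], descend [12, 18]
    N12 x:[32,42] y:[109/3,140/3] z:[113/3,125/3] -> hit [113/3,125/3], descend [1, 14]
      N1 x:[32,42] y:[128/3,140/3] z:[115/3,125/3] -> miss, prune
      N14 x:[33,41] y:[109/3,121/3] z:[113/3,121/3] -> hit [113/3,121/3] leaf, test {P8@t=40, P12(miss)}
    N18 x:[14,31] y:[112/3,130/3] z:[101/3,40] -> miss, prune

Visited [0, 10, 13, 12, 1, 14, 18]. Tests: 7 box, 1 leaf. Nearest: P8.

== RESULT ==
7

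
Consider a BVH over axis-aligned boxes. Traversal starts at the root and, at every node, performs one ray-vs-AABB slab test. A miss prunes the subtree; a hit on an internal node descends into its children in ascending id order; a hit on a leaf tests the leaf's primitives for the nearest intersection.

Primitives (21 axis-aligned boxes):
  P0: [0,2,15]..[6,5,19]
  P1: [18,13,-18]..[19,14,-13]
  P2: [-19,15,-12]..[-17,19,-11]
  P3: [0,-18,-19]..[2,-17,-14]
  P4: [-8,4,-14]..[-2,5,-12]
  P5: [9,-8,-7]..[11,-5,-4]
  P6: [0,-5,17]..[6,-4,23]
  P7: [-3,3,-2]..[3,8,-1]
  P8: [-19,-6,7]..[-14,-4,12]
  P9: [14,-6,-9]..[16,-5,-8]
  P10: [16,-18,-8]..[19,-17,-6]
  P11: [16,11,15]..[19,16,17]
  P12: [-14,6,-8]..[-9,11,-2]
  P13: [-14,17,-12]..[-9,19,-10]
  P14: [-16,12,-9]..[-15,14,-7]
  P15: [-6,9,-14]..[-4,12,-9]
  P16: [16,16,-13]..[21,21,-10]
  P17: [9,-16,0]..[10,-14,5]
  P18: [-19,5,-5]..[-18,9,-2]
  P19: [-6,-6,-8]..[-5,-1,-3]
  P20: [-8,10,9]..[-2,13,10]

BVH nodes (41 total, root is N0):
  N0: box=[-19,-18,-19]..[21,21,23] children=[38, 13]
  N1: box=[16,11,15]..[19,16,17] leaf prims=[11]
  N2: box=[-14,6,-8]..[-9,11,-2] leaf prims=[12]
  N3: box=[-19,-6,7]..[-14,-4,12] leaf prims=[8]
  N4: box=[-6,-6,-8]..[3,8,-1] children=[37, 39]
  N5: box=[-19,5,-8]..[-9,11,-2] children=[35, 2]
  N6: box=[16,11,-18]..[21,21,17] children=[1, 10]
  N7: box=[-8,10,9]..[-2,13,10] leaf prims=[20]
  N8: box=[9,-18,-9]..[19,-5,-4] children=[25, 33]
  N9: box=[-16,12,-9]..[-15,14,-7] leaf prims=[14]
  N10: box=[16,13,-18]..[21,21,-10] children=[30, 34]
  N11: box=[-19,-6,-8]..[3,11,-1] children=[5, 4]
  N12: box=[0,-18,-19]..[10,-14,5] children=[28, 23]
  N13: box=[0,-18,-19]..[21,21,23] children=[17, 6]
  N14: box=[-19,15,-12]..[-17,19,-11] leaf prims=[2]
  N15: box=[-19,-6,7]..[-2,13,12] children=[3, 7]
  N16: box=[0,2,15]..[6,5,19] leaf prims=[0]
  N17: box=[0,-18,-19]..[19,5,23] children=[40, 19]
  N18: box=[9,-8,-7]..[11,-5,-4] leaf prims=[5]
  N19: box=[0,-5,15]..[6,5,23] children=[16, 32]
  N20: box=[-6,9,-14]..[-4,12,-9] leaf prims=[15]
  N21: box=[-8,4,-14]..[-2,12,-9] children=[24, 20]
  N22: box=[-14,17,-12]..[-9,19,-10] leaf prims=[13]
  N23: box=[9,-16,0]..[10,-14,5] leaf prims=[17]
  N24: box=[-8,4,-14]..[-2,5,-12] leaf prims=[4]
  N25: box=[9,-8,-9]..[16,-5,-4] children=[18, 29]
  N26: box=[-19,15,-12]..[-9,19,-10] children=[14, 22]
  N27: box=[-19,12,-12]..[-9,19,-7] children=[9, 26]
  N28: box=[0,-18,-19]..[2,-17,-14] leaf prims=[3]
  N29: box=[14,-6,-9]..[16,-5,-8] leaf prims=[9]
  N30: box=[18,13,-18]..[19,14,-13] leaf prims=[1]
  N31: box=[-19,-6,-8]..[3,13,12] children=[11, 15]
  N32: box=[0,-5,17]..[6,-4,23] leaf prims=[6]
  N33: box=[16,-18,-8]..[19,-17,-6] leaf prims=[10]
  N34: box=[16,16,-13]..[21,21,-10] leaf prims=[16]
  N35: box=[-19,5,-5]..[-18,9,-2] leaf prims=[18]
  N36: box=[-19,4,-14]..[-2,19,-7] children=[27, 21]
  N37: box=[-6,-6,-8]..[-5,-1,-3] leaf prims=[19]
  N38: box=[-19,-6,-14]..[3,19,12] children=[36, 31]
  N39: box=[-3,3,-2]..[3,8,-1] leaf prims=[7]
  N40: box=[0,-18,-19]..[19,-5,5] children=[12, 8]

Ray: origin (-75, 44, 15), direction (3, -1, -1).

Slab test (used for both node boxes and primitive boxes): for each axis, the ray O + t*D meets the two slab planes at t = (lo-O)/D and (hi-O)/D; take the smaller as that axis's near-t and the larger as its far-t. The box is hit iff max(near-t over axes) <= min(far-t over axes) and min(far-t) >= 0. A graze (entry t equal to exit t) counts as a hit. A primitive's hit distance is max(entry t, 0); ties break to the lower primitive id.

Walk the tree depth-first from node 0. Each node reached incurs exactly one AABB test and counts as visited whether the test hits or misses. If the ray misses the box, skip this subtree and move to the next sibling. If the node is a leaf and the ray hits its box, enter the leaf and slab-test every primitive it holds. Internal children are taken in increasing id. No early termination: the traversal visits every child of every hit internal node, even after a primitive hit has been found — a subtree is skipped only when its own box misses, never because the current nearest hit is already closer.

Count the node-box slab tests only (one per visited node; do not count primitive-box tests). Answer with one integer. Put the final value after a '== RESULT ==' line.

Trace the traversal:
N0 x:[56/3,32] y:[23,62] z:[-8,34] -> hit [23,32], descend [13, 38]
  N13 x:[25,32] y:[23,62] z:[-8,34] -> hit [25,32], descend [6, 17]
    N6 x:[91/3,32] y:[23,33] z:[-2,33] -> hit [91/3,32], descend [1, 10]
      N1 x:[91/3,94/3] y:[28,33] z:[-2,0] -> miss, prune
      N10 x:[91/3,32] y:[23,31] z:[25,33] -> hit [91/3,31], descend [30, 34]
        N30 x:[31,94/3] y:[30,31] z:[28,33] -> hit [31,31] leaf, test {P1@t=31}
        N34 x:[91/3,32] y:[23,28] z:[25,28] -> miss, prune
    N17 x:[25,94/3] y:[39,62] z:[-8,34] -> miss, prune
  N38 x:[56/3,26] y:[25,50] z:[3,29] -> hit [25,26], descend [31, 36]
    N31 x:[56/3,26] y:[31,50] z:[3,23] -> miss, prune
    N36 x:[56/3,73/3] y:[25,40] z:[22,29] -> miss, prune

Summary -> nodes [0, 13, 6, 1, 10, 30, 34, 17, 38, 31, 36]; box-tests=11; leaf-entries=1; first=P1

== RESULT ==
11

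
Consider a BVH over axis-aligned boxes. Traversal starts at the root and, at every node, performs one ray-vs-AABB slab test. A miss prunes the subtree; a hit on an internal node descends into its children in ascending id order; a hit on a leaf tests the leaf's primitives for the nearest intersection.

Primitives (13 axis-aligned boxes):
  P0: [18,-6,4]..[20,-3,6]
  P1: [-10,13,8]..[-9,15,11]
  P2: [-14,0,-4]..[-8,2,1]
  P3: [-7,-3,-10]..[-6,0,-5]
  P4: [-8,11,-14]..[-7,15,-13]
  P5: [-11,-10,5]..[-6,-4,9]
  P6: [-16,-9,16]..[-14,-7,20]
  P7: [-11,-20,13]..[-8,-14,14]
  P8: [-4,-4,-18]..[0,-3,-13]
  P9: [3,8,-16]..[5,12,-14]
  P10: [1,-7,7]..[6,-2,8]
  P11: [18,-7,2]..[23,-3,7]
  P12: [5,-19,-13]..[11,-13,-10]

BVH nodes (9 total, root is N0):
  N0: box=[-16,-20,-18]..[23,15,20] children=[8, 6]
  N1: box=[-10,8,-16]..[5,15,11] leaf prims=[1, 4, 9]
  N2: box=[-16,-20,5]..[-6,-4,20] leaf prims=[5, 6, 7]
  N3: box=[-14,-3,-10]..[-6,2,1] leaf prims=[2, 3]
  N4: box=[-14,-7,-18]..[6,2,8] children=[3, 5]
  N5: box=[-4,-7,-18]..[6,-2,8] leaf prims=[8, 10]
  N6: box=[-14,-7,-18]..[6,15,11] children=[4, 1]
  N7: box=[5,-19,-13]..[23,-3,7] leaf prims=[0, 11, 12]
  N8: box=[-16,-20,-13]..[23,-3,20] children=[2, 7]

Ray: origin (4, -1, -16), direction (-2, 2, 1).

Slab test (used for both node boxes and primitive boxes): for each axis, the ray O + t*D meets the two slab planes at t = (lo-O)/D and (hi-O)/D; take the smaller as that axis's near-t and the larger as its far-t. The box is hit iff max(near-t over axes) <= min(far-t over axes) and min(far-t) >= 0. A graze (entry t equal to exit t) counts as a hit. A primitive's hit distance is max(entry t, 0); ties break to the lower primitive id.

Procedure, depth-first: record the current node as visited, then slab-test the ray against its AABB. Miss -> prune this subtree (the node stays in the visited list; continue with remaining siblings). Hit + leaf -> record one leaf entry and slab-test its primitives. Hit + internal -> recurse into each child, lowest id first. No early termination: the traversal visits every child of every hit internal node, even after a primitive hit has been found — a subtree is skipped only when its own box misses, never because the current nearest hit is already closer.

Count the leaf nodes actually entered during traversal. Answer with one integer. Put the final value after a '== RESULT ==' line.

Trace the traversal:
N0 x:[-19/2,10] y:[-19/2,8] z:[-2,36] -> hit [-2,8], descend [6, 8]
  N6 x:[-1,9] y:[-3,8] z:[-2,27] -> hit [-1,8], descend [1, 4]
    N1 x:[-1/2,7] y:[9/2,8] z:[0,27] -> hit [9/2,7] leaf, test {P1(miss), P4(miss), P9(miss)}
    N4 x:[-1,9] y:[-3,3/2] z:[-2,24] -> hit [-1,3/2], descend [3, 5]
      N3 x:[5,9] y:[-1,3/2] z:[6,17] -> miss, prune
      N5 x:[-1,4] y:[-3,-1/2] z:[-2,24] -> miss, prune
  N8 x:[-19/2,10] y:[-19/2,-1] z:[3,36] -> miss, prune

order=[0, 6, 1, 4, 3, 5, 8]  |boxes|=7  |leaves|=1  hit=miss

== RESULT ==
1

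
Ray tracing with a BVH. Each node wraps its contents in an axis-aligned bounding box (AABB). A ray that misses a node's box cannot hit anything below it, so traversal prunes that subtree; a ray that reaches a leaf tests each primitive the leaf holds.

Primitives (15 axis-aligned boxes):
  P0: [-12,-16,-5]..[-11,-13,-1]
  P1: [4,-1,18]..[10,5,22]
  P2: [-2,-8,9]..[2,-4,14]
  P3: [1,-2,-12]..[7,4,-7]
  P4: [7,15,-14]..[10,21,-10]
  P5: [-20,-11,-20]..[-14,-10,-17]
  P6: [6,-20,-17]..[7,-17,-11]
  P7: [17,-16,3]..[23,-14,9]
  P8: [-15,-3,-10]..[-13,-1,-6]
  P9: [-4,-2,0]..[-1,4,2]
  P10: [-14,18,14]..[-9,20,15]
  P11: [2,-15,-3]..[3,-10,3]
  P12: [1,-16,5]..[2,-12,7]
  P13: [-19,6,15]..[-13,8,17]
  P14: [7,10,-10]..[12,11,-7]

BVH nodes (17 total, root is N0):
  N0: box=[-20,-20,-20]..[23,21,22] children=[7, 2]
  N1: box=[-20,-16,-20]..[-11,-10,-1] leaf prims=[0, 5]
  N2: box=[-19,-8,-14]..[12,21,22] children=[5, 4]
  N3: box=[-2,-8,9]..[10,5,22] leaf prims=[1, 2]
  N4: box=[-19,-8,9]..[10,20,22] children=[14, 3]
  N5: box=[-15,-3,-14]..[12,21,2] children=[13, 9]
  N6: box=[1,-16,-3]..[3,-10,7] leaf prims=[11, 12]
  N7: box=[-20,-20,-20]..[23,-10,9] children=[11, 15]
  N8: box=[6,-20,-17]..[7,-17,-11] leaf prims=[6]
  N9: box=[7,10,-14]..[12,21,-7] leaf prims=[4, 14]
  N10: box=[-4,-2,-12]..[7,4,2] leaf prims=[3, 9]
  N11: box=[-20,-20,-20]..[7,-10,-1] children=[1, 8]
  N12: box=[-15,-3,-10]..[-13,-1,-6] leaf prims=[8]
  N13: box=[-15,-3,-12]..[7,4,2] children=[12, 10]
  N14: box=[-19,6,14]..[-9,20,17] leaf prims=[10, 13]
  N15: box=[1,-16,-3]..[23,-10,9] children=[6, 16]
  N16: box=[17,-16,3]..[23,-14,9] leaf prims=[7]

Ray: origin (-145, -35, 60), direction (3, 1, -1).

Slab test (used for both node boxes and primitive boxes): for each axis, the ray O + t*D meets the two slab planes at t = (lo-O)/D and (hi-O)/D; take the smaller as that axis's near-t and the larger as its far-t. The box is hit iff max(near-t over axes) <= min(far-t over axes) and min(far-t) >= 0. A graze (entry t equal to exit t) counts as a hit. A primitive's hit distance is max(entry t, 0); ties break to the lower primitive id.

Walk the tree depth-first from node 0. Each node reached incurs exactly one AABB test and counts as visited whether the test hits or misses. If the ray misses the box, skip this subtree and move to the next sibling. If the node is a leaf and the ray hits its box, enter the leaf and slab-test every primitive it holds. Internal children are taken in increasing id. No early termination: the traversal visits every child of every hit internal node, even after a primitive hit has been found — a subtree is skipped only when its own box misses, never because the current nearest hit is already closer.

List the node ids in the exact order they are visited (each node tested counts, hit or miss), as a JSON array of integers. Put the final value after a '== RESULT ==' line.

Walk:
N0 x:[125/3,56] y:[15,56] z:[38,80] -> hit [125/3,56], descend [2, 7]
  N2 x:[42,157/3] y:[27,56] z:[38,74] -> hit [42,157/3], descend [4, 5]
    N4 x:[42,155/3] y:[27,55] z:[38,51] -> hit [42,51], descend [3, 14]
      N3 x:[143/3,155/3] y:[27,40] z:[38,51] -> miss, prune
      N14 x:[42,136/3] y:[41,55] z:[43,46] -> hit [43,136/3] leaf, test {P10(miss), P13@t=43}
    N5 x:[130/3,157/3] y:[32,56] z:[58,74] -> miss, prune
  N7 x:[125/3,56] y:[15,25] z:[51,80] -> miss, prune

Visited [0, 2, 4, 3, 14, 5, 7]. Tests: 7 box, 1 leaf. Nearest: P13.

== RESULT ==
[0, 2, 4, 3, 14, 5, 7]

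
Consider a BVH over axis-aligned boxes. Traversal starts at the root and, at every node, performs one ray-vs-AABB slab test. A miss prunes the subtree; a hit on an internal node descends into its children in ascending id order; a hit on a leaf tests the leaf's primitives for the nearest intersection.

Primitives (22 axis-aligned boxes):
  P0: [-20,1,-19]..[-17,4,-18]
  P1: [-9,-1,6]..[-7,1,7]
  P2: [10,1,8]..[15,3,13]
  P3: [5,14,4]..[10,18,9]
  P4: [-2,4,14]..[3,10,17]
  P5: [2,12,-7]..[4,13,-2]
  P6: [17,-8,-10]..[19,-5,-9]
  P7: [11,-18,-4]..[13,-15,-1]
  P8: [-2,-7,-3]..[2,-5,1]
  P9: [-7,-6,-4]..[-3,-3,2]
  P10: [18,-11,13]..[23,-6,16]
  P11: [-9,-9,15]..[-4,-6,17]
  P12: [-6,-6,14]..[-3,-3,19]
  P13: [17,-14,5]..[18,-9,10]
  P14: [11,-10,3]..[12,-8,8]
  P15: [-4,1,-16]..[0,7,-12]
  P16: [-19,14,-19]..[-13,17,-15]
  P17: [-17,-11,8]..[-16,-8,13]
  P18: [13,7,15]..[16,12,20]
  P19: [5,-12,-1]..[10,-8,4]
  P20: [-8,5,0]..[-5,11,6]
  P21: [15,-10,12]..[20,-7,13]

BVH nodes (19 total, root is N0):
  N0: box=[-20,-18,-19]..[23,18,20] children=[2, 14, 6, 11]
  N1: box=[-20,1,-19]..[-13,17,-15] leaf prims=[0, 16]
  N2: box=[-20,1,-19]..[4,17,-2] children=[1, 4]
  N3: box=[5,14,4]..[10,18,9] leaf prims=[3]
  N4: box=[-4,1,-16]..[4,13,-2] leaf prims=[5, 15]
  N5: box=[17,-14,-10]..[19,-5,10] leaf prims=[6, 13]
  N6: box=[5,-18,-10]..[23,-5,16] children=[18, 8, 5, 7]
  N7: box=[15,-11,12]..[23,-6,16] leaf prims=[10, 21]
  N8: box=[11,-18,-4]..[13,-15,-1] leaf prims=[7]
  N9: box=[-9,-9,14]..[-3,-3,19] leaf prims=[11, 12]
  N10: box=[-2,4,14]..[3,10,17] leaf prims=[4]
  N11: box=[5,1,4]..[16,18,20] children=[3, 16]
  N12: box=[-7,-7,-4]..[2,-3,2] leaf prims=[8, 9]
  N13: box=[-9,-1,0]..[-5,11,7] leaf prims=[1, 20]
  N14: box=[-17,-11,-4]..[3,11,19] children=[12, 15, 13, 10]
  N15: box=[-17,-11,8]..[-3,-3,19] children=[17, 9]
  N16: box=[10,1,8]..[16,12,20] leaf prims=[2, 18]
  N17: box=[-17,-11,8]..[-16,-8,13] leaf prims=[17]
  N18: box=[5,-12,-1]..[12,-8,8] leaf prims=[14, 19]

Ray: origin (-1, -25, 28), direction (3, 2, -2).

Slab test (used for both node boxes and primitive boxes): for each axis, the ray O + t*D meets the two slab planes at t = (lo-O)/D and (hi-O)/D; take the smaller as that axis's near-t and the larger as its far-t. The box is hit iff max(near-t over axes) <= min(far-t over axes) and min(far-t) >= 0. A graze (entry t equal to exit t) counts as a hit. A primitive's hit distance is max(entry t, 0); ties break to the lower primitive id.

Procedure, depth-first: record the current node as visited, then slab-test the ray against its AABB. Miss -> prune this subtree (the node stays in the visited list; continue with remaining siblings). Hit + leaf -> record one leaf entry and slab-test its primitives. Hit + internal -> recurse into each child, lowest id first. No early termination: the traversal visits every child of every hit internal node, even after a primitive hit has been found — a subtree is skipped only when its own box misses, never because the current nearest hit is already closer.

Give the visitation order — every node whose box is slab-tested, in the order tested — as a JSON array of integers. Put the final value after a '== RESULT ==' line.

Walk:
N0 x:[-19/3,8] y:[7/2,43/2] z:[4,47/2] -> hit [4,8], descend [2, 6, 11, 14]
  N2 x:[-19/3,5/3] y:[13,21] z:[15,47/2] -> miss, prune
  N6 x:[2,8] y:[7/2,10] z:[6,19] -> hit [6,8], descend [5, 7, 8, 18]
    N5 x:[6,20/3] y:[11/2,10] z:[9,19] -> miss, prune
    N7 x:[16/3,8] y:[7,19/2] z:[6,8] -> hit [7,8] leaf, test {P10@t=7, P21(miss)}
    N8 x:[4,14/3] y:[7/2,5] z:[29/2,16] -> miss, prune
    N18 x:[2,13/3] y:[13/2,17/2] z:[10,29/2] -> miss, prune
  N11 x:[2,17/3] y:[13,43/2] z:[4,12] -> miss, prune
  N14 x:[-16/3,4/3] y:[7,18] z:[9/2,16] -> miss, prune

order=[0, 2, 6, 5, 7, 8, 18, 11, 14]  |boxes|=9  |leaves|=1  hit=P10

== RESULT ==
[0, 2, 6, 5, 7, 8, 18, 11, 14]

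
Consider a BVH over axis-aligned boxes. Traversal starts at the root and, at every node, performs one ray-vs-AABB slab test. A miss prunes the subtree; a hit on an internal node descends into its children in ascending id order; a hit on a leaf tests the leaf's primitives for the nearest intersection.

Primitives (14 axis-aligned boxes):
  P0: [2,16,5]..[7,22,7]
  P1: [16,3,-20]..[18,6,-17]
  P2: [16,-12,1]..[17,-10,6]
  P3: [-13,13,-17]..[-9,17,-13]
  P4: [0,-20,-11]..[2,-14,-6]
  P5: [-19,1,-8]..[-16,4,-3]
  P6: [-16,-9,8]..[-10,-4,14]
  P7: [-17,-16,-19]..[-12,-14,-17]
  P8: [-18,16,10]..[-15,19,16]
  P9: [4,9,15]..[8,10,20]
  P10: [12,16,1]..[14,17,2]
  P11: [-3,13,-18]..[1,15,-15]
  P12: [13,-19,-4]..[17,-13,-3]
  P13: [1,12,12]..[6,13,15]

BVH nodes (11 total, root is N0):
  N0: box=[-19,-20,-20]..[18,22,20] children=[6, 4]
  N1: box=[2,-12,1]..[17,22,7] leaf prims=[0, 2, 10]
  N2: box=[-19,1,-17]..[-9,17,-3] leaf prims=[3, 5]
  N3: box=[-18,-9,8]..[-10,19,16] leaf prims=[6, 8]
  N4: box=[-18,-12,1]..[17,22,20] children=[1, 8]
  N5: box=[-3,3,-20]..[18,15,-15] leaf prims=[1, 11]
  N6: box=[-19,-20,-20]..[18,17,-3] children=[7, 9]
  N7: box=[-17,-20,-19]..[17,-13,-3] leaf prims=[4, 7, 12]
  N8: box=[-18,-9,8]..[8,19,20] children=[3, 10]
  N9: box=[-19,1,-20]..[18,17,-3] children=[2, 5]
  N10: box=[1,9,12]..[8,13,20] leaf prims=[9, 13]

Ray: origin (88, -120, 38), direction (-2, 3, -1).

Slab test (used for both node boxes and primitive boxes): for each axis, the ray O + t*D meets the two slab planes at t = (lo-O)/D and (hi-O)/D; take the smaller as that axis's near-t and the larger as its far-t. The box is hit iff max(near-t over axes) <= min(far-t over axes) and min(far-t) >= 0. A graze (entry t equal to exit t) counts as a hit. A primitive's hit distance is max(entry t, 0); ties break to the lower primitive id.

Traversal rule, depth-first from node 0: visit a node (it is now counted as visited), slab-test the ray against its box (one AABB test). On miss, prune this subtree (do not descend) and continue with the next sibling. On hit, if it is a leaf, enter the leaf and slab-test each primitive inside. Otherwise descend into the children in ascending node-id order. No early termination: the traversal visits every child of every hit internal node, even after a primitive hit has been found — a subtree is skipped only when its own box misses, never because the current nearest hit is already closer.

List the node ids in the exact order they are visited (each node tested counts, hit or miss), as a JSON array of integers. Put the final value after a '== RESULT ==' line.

Trace the traversal:
N0 x:[35,107/2] y:[100/3,142/3] z:[18,58] -> hit [35,142/3], descend [4, 6]
  N4 x:[71/2,53] y:[36,142/3] z:[18,37] -> hit [36,37], descend [1, 8]
    N1 x:[71/2,43] y:[36,142/3] z:[31,37] -> hit [36,37] leaf, test {P0(miss), P2@t=36, P10(miss)}
    N8 x:[40,53] y:[37,139/3] z:[18,30] -> miss, prune
  N6 x:[35,107/2] y:[100/3,137/3] z:[41,58] -> hit [41,137/3], descend [7, 9]
    N7 x:[71/2,105/2] y:[100/3,107/3] z:[41,57] -> miss, prune
    N9 x:[35,107/2] y:[121/3,137/3] z:[41,58] -> hit [41,137/3], descend [2, 5]
      N2 x:[97/2,107/2] y:[121/3,137/3] z:[41,55] -> miss, prune
      N5 x:[35,91/2] y:[41,45] z:[53,58] -> miss, prune

Visited [0, 4, 1, 8, 6, 7, 9, 2, 5]. Tests: 9 box, 1 leaf. Nearest: P2.

== RESULT ==
[0, 4, 1, 8, 6, 7, 9, 2, 5]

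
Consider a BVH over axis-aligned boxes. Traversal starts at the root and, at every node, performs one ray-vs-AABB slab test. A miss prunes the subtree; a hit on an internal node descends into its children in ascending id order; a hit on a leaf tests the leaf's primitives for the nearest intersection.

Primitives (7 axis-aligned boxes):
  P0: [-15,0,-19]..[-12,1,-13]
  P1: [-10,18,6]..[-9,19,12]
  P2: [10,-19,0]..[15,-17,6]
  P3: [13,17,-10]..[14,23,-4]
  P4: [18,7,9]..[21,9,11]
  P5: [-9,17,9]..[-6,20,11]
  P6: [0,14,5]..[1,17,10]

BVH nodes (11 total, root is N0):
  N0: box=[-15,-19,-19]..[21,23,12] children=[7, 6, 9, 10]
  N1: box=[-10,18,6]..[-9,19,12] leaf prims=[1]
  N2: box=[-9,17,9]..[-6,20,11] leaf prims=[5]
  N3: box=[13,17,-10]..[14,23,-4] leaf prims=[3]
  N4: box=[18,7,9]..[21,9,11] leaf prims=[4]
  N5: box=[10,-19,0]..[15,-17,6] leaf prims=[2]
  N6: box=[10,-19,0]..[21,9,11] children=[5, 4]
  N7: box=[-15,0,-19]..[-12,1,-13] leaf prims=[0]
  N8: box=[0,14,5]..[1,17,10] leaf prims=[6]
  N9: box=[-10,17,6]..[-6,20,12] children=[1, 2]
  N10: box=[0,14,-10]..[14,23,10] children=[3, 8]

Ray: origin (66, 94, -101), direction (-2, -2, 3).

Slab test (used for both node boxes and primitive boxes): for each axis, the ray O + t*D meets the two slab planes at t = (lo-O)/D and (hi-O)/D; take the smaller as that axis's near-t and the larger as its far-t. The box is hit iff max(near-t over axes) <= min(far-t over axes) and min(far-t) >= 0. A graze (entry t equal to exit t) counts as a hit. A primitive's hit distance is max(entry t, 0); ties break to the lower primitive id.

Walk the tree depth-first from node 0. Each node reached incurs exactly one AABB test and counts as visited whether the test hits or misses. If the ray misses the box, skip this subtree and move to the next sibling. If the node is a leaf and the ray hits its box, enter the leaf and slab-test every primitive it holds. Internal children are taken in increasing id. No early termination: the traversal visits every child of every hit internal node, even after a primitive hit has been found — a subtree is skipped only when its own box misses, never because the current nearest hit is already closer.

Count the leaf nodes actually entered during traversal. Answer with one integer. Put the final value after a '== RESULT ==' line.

Walk:
N0 x:[45/2,81/2] y:[71/2,113/2] z:[82/3,113/3] -> hit [71/2,113/3], descend [6, 7, 9, 10]
  N6 x:[45/2,28] y:[85/2,113/2] z:[101/3,112/3] -> miss, prune
  N7 x:[39,81/2] y:[93/2,47] z:[82/3,88/3] -> miss, prune
  N9 x:[36,38] y:[37,77/2] z:[107/3,113/3] -> hit [37,113/3], descend [1, 2]
    N1 x:[75/2,38] y:[75/2,38] z:[107/3,113/3] -> hit [75/2,113/3] leaf, test {P1@t=75/2}
    N2 x:[36,75/2] y:[37,77/2] z:[110/3,112/3] -> hit [37,112/3] leaf, test {P5@t=37}
  N10 x:[26,33] y:[71/2,40] z:[91/3,37] -> miss, prune

7 AABB tests over nodes [0, 6, 7, 9, 1, 2, 10]; 2 leaves entered; closest P5.

== RESULT ==
2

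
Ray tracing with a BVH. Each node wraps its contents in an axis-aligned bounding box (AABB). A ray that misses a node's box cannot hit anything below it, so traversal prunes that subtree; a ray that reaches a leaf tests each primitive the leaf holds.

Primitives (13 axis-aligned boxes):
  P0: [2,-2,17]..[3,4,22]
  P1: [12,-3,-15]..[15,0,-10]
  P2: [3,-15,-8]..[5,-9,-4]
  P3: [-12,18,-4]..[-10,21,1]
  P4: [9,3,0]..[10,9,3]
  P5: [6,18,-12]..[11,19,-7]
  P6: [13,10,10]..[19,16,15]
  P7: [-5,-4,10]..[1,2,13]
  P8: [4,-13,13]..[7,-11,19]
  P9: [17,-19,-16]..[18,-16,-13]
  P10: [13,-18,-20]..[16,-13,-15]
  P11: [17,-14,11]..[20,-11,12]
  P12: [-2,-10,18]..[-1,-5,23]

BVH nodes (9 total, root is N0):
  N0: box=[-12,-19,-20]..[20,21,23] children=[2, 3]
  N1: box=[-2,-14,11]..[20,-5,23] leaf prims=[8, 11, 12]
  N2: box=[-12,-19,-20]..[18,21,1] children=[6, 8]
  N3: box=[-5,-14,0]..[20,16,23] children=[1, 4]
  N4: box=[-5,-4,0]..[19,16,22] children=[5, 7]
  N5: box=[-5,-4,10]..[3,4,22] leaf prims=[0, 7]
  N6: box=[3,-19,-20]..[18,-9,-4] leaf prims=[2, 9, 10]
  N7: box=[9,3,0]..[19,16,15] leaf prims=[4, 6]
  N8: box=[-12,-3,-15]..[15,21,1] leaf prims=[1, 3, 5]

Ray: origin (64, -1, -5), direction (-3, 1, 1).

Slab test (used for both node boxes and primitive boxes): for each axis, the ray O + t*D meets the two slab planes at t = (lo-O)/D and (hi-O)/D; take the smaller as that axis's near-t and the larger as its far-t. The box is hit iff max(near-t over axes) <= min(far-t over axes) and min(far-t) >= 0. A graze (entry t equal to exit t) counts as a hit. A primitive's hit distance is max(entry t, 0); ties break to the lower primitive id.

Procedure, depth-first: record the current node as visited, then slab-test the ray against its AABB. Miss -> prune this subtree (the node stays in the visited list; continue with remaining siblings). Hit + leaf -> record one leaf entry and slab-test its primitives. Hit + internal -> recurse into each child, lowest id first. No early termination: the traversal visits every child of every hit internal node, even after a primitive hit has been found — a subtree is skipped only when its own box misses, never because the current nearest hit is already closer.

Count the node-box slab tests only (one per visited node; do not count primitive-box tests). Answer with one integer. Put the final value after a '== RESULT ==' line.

Trace the traversal:
N0 x:[44/3,76/3] y:[-18,22] z:[-15,28] -> hit [44/3,22], descend [2, 3]
  N2 x:[46/3,76/3] y:[-18,22] z:[-15,6] -> miss, prune
  N3 x:[44/3,23] y:[-13,17] z:[5,28] -> hit [44/3,17], descend [1, 4]
    N1 x:[44/3,22] y:[-13,-4] z:[16,28] -> miss, prune
    N4 x:[15,23] y:[-3,17] z:[5,27] -> hit [15,17], descend [5, 7]
      N5 x:[61/3,23] y:[-3,5] z:[15,27] -> miss, prune
      N7 x:[15,55/3] y:[4,17] z:[5,20] -> hit [15,17] leaf, test {P4(miss), P6@t=15}

7 AABB tests over nodes [0, 2, 3, 1, 4, 5, 7]; 1 leaf entered; closest P6.

== RESULT ==
7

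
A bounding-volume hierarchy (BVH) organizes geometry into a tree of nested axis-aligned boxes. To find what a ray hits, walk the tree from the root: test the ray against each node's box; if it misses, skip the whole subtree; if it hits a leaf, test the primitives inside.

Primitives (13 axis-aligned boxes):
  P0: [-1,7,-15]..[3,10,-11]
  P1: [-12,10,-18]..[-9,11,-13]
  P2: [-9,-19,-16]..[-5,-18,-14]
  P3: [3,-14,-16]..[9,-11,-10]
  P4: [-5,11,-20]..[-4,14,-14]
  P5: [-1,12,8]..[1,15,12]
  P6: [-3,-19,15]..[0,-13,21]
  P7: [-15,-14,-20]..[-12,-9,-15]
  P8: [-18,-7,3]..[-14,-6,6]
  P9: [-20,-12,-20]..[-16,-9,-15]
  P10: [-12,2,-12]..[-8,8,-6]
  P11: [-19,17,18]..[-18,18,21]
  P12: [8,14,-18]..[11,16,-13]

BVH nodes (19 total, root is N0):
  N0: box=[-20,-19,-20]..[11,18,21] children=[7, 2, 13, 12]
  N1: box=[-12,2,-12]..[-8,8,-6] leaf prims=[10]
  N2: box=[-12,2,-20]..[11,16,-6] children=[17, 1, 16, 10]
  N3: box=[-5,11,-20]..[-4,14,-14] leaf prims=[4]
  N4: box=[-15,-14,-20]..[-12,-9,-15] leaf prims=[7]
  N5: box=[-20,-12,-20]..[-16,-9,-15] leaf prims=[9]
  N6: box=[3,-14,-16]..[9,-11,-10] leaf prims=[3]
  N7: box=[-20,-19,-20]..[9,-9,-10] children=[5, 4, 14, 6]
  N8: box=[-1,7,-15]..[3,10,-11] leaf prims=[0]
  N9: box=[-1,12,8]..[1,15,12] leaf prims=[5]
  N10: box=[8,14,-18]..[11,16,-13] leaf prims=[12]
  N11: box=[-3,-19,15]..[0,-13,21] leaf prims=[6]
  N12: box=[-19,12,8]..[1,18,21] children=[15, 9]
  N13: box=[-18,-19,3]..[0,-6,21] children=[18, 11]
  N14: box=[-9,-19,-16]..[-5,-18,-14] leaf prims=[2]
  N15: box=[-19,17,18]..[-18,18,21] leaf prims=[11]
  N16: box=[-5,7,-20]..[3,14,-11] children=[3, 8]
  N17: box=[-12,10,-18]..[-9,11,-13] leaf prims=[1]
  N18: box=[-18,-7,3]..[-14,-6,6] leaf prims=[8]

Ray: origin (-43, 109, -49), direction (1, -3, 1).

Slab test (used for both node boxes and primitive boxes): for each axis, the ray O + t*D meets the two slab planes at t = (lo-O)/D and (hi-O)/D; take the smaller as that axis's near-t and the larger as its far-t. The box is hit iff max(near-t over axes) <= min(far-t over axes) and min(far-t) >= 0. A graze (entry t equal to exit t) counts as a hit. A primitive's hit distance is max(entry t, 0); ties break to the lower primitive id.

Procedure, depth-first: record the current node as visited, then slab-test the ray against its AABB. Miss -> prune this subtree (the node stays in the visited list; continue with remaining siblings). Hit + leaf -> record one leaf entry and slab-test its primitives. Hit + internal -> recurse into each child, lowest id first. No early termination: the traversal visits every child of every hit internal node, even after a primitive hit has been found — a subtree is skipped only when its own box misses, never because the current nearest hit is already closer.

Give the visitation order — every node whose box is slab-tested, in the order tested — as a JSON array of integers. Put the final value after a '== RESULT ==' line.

Trace the traversal:
N0 x:[23,54] y:[91/3,128/3] z:[29,70] -> hit [91/3,128/3], descend [2, 7, 12, 13]
  N2 x:[31,54] y:[31,107/3] z:[29,43] -> hit [31,107/3], descend [1, 10, 16, 17]
    N1 x:[31,35] y:[101/3,107/3] z:[37,43] -> miss, prune
    N10 x:[51,54] y:[31,95/3] z:[31,36] -> miss, prune
    N16 x:[38,46] y:[95/3,34] z:[29,38] -> miss, prune
    N17 x:[31,34] y:[98/3,33] z:[31,36] -> hit [98/3,33] leaf, test {P1@t=98/3}
  N7 x:[23,52] y:[118/3,128/3] z:[29,39] -> miss, prune
  N12 x:[24,44] y:[91/3,97/3] z:[57,70] -> miss, prune
  N13 x:[25,43] y:[115/3,128/3] z:[52,70] -> miss, prune

Visited [0, 2, 1, 10, 16, 17, 7, 12, 13]. Tests: 9 box, 1 leaf. Nearest: P1.

== RESULT ==
[0, 2, 1, 10, 16, 17, 7, 12, 13]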